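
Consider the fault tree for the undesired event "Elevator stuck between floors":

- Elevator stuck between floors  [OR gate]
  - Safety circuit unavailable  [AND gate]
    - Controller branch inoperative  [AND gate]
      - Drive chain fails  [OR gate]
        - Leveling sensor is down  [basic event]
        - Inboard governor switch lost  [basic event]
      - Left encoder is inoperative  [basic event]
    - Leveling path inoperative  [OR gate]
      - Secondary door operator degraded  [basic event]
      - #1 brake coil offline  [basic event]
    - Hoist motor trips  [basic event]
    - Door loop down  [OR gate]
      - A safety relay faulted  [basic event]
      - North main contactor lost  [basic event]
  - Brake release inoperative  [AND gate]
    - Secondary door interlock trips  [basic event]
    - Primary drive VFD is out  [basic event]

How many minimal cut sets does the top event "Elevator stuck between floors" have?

9

Drive chain fails [OR]: union of children's cut sets → 2 cut set(s).
Controller branch inoperative [AND]: one cut set from each child combined → 2 × 1 = 2 cut set(s).
Leveling path inoperative [OR]: union of children's cut sets → 2 cut set(s).
Door loop down [OR]: union of children's cut sets → 2 cut set(s).
Safety circuit unavailable [AND]: one cut set from each child combined → 2 × 2 × 1 × 2 = 8 cut set(s).
Brake release inoperative [AND]: one cut set from each child combined → 1 × 1 = 1 cut set(s).
Elevator stuck between floors [OR]: union of children's cut sets → 9 cut set(s).
Minimal cut sets: {A safety relay faulted, Hoist motor trips, Left encoder is inoperative, Leveling sensor is down, Secondary door operator degraded}; {Hoist motor trips, Left encoder is inoperative, Leveling sensor is down, North main contactor lost, Secondary door operator degraded}; {#1 brake coil offline, A safety relay faulted, Hoist motor trips, Left encoder is inoperative, Leveling sensor is down}; {#1 brake coil offline, Hoist motor trips, Left encoder is inoperative, Leveling sensor is down, North main contactor lost}; {A safety relay faulted, Hoist motor trips, Inboard governor switch lost, Left encoder is inoperative, Secondary door operator degraded}; {Hoist motor trips, Inboard governor switch lost, Left encoder is inoperative, North main contactor lost, Secondary door operator degraded}; {#1 brake coil offline, A safety relay faulted, Hoist motor trips, Inboard governor switch lost, Left encoder is inoperative}; {#1 brake coil offline, Hoist motor trips, Inboard governor switch lost, Left encoder is inoperative, North main contactor lost}; {Primary drive VFD is out, Secondary door interlock trips}.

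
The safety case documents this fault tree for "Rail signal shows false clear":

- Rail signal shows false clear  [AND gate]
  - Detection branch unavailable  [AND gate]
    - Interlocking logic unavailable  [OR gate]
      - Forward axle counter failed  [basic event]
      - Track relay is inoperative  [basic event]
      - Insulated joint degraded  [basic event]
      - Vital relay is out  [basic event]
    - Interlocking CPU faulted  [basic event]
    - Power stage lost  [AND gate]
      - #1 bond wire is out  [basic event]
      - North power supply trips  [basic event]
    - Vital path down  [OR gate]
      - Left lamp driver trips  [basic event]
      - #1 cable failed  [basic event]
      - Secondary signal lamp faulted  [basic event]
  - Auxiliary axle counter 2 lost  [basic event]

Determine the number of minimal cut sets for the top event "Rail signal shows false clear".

12

Interlocking logic unavailable [OR]: union of children's cut sets → 4 cut set(s).
Power stage lost [AND]: one cut set from each child combined → 1 × 1 = 1 cut set(s).
Vital path down [OR]: union of children's cut sets → 3 cut set(s).
Detection branch unavailable [AND]: one cut set from each child combined → 4 × 1 × 1 × 3 = 12 cut set(s).
Rail signal shows false clear [AND]: one cut set from each child combined → 12 × 1 = 12 cut set(s).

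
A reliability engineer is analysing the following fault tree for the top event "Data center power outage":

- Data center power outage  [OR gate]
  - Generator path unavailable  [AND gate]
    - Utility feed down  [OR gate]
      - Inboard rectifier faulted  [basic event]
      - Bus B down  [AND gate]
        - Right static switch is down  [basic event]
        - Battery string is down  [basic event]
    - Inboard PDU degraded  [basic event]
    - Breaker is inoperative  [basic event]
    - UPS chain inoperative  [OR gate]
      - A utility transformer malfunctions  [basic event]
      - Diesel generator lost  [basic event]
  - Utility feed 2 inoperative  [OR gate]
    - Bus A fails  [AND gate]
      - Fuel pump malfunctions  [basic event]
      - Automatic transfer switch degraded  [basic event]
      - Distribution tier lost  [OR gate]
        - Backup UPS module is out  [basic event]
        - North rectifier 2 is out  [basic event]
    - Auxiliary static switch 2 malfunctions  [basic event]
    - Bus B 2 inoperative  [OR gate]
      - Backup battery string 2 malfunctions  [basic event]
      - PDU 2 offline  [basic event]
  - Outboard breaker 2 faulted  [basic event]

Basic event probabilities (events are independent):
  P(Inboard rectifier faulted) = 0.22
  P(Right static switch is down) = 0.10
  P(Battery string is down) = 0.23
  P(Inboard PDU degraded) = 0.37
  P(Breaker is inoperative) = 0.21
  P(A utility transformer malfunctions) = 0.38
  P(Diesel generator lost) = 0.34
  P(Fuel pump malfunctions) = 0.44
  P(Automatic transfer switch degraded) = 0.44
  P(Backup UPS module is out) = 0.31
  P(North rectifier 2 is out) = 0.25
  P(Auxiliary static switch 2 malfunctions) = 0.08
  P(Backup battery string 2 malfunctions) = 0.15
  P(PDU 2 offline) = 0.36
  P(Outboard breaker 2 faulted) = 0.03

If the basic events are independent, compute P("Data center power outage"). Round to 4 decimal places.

0.5647

P(Bus B down) [AND] = 0.10 × 0.23 = 0.023000
P(Utility feed down) [OR] = 1 − (1−0.22) × (1−0.023000) = 0.237940
P(UPS chain inoperative) [OR] = 1 − (1−0.38) × (1−0.34) = 0.590800
P(Generator path unavailable) [AND] = 0.237940 × 0.37 × 0.21 × 0.590800 = 0.010923
P(Distribution tier lost) [OR] = 1 − (1−0.31) × (1−0.25) = 0.482500
P(Bus A fails) [AND] = 0.44 × 0.44 × 0.482500 = 0.093412
P(Bus B 2 inoperative) [OR] = 1 − (1−0.15) × (1−0.36) = 0.456000
P(Utility feed 2 inoperative) [OR] = 1 − (1−0.093412) × (1−0.08) × (1−0.456000) = 0.546271
P(Data center power outage) [OR] = 1 − (1−0.010923) × (1−0.546271) × (1−0.03) = 0.564690
Rounded to 4 decimal places: P(Data center power outage) ≈ 0.5647.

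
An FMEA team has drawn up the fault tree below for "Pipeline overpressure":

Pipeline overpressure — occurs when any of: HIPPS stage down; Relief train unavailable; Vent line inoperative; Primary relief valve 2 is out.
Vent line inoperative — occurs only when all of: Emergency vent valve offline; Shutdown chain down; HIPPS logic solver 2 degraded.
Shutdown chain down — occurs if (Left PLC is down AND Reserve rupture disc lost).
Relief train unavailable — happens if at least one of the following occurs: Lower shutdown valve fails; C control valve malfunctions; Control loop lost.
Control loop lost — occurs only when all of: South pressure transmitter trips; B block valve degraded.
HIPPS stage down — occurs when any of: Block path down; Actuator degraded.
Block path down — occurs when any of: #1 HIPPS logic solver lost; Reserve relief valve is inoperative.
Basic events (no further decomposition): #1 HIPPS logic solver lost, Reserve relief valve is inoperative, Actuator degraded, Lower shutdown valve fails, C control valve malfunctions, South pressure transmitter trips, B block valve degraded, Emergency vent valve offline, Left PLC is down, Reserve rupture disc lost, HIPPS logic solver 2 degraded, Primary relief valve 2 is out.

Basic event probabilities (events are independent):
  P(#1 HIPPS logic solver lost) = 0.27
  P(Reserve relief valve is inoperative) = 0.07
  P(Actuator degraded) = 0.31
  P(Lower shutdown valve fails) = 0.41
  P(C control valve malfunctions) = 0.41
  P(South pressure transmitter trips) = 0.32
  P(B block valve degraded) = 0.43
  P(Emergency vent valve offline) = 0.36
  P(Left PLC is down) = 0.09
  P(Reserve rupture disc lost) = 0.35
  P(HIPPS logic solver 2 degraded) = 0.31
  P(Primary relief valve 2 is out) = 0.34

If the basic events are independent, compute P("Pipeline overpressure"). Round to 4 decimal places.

P(Block path down) [OR] = 1 − (1−0.27) × (1−0.07) = 0.321100
P(HIPPS stage down) [OR] = 1 − (1−0.321100) × (1−0.31) = 0.531559
P(Control loop lost) [AND] = 0.32 × 0.43 = 0.137600
P(Relief train unavailable) [OR] = 1 − (1−0.41) × (1−0.41) × (1−0.137600) = 0.699799
P(Shutdown chain down) [AND] = 0.09 × 0.35 = 0.031500
P(Vent line inoperative) [AND] = 0.36 × 0.031500 × 0.31 = 0.003515
P(Pipeline overpressure) [OR] = 1 − (1−0.531559) × (1−0.699799) × (1−0.003515) × (1−0.34) = 0.907513
Rounded to 4 decimal places: P(Pipeline overpressure) ≈ 0.9075.

0.9075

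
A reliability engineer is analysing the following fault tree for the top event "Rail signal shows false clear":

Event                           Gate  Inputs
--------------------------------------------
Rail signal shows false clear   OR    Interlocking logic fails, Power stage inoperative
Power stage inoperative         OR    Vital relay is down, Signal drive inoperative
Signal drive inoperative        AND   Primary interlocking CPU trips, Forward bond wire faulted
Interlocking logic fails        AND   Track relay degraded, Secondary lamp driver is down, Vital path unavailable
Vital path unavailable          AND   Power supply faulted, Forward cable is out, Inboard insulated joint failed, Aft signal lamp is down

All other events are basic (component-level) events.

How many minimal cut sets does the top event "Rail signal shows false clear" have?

Vital path unavailable [AND]: one cut set from each child combined → 1 × 1 × 1 × 1 = 1 cut set(s).
Interlocking logic fails [AND]: one cut set from each child combined → 1 × 1 × 1 = 1 cut set(s).
Signal drive inoperative [AND]: one cut set from each child combined → 1 × 1 = 1 cut set(s).
Power stage inoperative [OR]: union of children's cut sets → 2 cut set(s).
Rail signal shows false clear [OR]: union of children's cut sets → 3 cut set(s).
Minimal cut sets: {Aft signal lamp is down, Forward cable is out, Inboard insulated joint failed, Power supply faulted, Secondary lamp driver is down, Track relay degraded}; {Vital relay is down}; {Forward bond wire faulted, Primary interlocking CPU trips}.

3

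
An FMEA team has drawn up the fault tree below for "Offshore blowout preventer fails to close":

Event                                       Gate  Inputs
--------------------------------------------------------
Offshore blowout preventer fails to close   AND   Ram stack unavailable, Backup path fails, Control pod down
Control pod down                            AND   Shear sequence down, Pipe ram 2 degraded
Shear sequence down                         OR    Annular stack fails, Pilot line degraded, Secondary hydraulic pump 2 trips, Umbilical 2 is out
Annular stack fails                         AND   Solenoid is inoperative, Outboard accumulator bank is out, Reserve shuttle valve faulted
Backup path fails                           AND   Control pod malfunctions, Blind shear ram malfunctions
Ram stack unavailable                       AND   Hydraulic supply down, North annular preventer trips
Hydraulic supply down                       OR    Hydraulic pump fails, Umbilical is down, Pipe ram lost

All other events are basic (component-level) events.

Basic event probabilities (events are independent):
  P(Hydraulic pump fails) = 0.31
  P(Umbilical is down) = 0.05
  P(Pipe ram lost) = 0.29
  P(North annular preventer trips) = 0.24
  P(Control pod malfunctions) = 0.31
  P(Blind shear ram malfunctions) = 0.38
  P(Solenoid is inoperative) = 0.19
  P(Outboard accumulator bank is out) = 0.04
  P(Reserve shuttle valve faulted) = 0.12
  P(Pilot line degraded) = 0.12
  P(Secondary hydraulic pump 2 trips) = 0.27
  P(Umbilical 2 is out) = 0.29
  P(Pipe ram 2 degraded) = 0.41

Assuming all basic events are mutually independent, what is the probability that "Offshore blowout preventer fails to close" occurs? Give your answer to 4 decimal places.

P(Hydraulic supply down) [OR] = 1 − (1−0.31) × (1−0.05) × (1−0.29) = 0.534595
P(Ram stack unavailable) [AND] = 0.534595 × 0.24 = 0.128303
P(Backup path fails) [AND] = 0.31 × 0.38 = 0.117800
P(Annular stack fails) [AND] = 0.19 × 0.04 × 0.12 = 0.000912
P(Shear sequence down) [OR] = 1 − (1−0.000912) × (1−0.12) × (1−0.27) × (1−0.29) = 0.544312
P(Control pod down) [AND] = 0.544312 × 0.41 = 0.223168
P(Offshore blowout preventer fails to close) [AND] = 0.128303 × 0.117800 × 0.223168 = 0.003373
Rounded to 4 decimal places: P(Offshore blowout preventer fails to close) ≈ 0.0034.

0.0034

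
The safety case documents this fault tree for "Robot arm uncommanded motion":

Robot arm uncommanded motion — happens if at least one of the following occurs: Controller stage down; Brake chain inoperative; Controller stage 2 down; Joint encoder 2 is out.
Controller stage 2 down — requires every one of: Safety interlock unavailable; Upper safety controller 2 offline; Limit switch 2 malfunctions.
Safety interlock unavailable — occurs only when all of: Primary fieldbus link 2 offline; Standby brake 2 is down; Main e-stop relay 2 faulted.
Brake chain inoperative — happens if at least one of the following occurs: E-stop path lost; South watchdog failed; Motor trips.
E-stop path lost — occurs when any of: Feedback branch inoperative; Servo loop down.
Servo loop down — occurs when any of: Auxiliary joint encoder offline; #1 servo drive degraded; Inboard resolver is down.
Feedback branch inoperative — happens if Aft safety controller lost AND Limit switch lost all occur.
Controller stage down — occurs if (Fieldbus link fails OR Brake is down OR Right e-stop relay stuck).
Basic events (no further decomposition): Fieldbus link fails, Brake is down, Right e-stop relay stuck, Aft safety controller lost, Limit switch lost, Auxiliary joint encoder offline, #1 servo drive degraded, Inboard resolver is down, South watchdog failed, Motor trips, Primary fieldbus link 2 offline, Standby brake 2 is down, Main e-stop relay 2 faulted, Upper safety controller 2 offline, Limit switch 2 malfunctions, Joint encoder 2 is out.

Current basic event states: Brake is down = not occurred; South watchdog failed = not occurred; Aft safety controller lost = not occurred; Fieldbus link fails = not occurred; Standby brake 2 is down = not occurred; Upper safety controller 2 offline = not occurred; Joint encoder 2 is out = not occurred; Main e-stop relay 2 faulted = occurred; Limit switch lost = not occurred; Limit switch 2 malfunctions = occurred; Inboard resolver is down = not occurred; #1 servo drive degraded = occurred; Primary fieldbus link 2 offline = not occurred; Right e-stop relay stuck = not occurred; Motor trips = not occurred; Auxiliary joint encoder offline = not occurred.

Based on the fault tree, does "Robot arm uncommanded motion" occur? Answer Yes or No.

Yes

Controller stage down [OR]: Fieldbus link fails=not, Brake is down=not, Right e-stop relay stuck=not → no input occurs → does not occur.
Feedback branch inoperative [AND]: Aft safety controller lost=not, Limit switch lost=not → not all inputs occur → does not occur.
Servo loop down [OR]: Auxiliary joint encoder offline=not, #1 servo drive degraded=occurs, Inboard resolver is down=not → at least one input occurs → occurs.
E-stop path lost [OR]: Feedback branch inoperative=not, Servo loop down=occurs → at least one input occurs → occurs.
Brake chain inoperative [OR]: E-stop path lost=occurs, South watchdog failed=not, Motor trips=not → at least one input occurs → occurs.
Safety interlock unavailable [AND]: Primary fieldbus link 2 offline=not, Standby brake 2 is down=not, Main e-stop relay 2 faulted=occurs → not all inputs occur → does not occur.
Controller stage 2 down [AND]: Safety interlock unavailable=not, Upper safety controller 2 offline=not, Limit switch 2 malfunctions=occurs → not all inputs occur → does not occur.
Robot arm uncommanded motion [OR]: Controller stage down=not, Brake chain inoperative=occurs, Controller stage 2 down=not, Joint encoder 2 is out=not → at least one input occurs → occurs.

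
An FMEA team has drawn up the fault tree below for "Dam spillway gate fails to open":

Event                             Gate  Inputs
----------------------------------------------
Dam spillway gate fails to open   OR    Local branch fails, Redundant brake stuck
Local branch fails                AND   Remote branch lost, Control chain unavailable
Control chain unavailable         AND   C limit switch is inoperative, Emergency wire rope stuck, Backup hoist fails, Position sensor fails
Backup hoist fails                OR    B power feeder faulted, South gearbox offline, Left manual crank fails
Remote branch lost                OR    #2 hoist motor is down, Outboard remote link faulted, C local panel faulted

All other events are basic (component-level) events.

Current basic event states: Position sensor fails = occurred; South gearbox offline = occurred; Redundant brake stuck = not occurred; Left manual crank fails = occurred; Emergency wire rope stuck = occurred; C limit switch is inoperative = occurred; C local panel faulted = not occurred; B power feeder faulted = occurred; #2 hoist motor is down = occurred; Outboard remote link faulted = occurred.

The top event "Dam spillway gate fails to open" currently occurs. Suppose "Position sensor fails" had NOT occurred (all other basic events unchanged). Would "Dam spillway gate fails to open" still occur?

Counterfactual: set "Position sensor fails" to not occurred.
Remote branch lost [OR]: #2 hoist motor is down=occurs, Outboard remote link faulted=occurs, C local panel faulted=not → at least one input occurs → occurs.
Backup hoist fails [OR]: B power feeder faulted=occurs, South gearbox offline=occurs, Left manual crank fails=occurs → at least one input occurs → occurs.
Control chain unavailable [AND]: C limit switch is inoperative=occurs, Emergency wire rope stuck=occurs, Backup hoist fails=occurs, Position sensor fails=not → not all inputs occur → does not occur.
Local branch fails [AND]: Remote branch lost=occurs, Control chain unavailable=not → not all inputs occur → does not occur.
Dam spillway gate fails to open [OR]: Local branch fails=not, Redundant brake stuck=not → no input occurs → does not occur.

No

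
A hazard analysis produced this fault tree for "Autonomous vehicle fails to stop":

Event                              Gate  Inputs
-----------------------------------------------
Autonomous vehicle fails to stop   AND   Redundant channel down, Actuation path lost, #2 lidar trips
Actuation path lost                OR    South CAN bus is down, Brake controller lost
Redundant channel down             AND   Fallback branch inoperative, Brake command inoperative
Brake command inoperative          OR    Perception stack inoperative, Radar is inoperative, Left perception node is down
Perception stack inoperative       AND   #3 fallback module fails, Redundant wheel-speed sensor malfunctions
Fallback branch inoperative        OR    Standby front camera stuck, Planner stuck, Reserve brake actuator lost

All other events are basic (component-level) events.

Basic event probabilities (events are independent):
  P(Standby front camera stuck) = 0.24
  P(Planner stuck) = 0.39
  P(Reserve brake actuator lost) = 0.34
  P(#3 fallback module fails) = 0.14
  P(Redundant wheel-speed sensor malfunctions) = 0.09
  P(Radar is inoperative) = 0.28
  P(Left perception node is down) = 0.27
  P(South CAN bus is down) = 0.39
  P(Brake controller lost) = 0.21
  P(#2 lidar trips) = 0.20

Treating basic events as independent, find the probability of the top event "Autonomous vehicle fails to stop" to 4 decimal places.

0.0346

P(Fallback branch inoperative) [OR] = 1 − (1−0.24) × (1−0.39) × (1−0.34) = 0.694024
P(Perception stack inoperative) [AND] = 0.14 × 0.09 = 0.012600
P(Brake command inoperative) [OR] = 1 − (1−0.012600) × (1−0.28) × (1−0.27) = 0.481023
P(Redundant channel down) [AND] = 0.694024 × 0.481023 = 0.333842
P(Actuation path lost) [OR] = 1 − (1−0.39) × (1−0.21) = 0.518100
P(Autonomous vehicle fails to stop) [AND] = 0.333842 × 0.518100 × 0.20 = 0.034593
Rounded to 4 decimal places: P(Autonomous vehicle fails to stop) ≈ 0.0346.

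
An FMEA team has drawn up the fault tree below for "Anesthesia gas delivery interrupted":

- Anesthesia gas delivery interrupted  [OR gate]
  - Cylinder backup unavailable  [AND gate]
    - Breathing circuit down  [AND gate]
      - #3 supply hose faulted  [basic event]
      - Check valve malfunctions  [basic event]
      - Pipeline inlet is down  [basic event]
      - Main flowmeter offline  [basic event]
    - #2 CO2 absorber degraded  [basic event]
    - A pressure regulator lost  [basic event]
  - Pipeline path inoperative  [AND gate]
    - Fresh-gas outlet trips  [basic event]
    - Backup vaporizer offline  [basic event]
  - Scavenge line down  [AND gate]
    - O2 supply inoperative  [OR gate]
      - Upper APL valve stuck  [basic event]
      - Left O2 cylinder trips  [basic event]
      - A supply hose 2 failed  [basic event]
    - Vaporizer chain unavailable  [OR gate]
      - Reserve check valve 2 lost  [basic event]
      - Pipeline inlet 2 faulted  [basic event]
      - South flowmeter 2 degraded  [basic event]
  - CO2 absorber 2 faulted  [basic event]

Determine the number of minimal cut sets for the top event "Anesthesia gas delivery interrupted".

12

Breathing circuit down [AND]: one cut set from each child combined → 1 × 1 × 1 × 1 = 1 cut set(s).
Cylinder backup unavailable [AND]: one cut set from each child combined → 1 × 1 × 1 = 1 cut set(s).
Pipeline path inoperative [AND]: one cut set from each child combined → 1 × 1 = 1 cut set(s).
O2 supply inoperative [OR]: union of children's cut sets → 3 cut set(s).
Vaporizer chain unavailable [OR]: union of children's cut sets → 3 cut set(s).
Scavenge line down [AND]: one cut set from each child combined → 3 × 3 = 9 cut set(s).
Anesthesia gas delivery interrupted [OR]: union of children's cut sets → 12 cut set(s).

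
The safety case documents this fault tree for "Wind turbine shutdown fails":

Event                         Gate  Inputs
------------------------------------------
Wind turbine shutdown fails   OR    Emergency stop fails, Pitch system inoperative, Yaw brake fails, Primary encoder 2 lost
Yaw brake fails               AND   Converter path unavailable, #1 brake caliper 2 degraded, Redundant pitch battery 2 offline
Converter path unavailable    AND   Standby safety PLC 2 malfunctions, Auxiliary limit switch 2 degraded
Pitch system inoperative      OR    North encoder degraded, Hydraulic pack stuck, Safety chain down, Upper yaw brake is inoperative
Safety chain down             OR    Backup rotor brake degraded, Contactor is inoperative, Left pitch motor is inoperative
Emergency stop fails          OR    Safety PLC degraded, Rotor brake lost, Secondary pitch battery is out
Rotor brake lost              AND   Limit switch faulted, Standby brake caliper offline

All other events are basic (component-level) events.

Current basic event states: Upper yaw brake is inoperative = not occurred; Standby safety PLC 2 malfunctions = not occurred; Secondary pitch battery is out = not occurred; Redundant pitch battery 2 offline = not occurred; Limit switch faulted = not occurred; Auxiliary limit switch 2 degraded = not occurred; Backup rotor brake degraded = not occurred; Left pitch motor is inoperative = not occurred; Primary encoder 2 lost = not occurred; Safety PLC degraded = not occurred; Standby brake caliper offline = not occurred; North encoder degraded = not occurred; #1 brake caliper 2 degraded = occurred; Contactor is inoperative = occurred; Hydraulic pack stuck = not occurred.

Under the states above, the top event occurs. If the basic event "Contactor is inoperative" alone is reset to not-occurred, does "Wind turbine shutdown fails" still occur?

No

Counterfactual: set "Contactor is inoperative" to not occurred.
Rotor brake lost [AND]: Limit switch faulted=not, Standby brake caliper offline=not → not all inputs occur → does not occur.
Emergency stop fails [OR]: Safety PLC degraded=not, Rotor brake lost=not, Secondary pitch battery is out=not → no input occurs → does not occur.
Safety chain down [OR]: Backup rotor brake degraded=not, Contactor is inoperative=not, Left pitch motor is inoperative=not → no input occurs → does not occur.
Pitch system inoperative [OR]: North encoder degraded=not, Hydraulic pack stuck=not, Safety chain down=not, Upper yaw brake is inoperative=not → no input occurs → does not occur.
Converter path unavailable [AND]: Standby safety PLC 2 malfunctions=not, Auxiliary limit switch 2 degraded=not → not all inputs occur → does not occur.
Yaw brake fails [AND]: Converter path unavailable=not, #1 brake caliper 2 degraded=occurs, Redundant pitch battery 2 offline=not → not all inputs occur → does not occur.
Wind turbine shutdown fails [OR]: Emergency stop fails=not, Pitch system inoperative=not, Yaw brake fails=not, Primary encoder 2 lost=not → no input occurs → does not occur.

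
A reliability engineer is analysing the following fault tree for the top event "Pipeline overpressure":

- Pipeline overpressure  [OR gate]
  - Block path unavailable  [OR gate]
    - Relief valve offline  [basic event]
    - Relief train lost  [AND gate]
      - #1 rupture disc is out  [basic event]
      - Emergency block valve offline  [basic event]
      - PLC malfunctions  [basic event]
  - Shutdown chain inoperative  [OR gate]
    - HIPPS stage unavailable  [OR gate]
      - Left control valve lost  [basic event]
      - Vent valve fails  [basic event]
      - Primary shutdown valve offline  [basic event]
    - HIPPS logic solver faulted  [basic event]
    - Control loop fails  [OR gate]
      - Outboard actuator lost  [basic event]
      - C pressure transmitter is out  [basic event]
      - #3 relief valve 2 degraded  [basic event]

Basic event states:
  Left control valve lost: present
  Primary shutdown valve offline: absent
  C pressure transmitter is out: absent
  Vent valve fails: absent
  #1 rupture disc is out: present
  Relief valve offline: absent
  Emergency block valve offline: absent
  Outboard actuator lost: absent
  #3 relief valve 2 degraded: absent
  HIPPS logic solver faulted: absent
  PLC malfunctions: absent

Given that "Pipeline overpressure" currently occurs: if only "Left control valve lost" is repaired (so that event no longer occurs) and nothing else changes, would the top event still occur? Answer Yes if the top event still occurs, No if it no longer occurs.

No

Counterfactual: set "Left control valve lost" to not occurred.
Relief train lost [AND]: #1 rupture disc is out=occurs, Emergency block valve offline=not, PLC malfunctions=not → not all inputs occur → does not occur.
Block path unavailable [OR]: Relief valve offline=not, Relief train lost=not → no input occurs → does not occur.
HIPPS stage unavailable [OR]: Left control valve lost=not, Vent valve fails=not, Primary shutdown valve offline=not → no input occurs → does not occur.
Control loop fails [OR]: Outboard actuator lost=not, C pressure transmitter is out=not, #3 relief valve 2 degraded=not → no input occurs → does not occur.
Shutdown chain inoperative [OR]: HIPPS stage unavailable=not, HIPPS logic solver faulted=not, Control loop fails=not → no input occurs → does not occur.
Pipeline overpressure [OR]: Block path unavailable=not, Shutdown chain inoperative=not → no input occurs → does not occur.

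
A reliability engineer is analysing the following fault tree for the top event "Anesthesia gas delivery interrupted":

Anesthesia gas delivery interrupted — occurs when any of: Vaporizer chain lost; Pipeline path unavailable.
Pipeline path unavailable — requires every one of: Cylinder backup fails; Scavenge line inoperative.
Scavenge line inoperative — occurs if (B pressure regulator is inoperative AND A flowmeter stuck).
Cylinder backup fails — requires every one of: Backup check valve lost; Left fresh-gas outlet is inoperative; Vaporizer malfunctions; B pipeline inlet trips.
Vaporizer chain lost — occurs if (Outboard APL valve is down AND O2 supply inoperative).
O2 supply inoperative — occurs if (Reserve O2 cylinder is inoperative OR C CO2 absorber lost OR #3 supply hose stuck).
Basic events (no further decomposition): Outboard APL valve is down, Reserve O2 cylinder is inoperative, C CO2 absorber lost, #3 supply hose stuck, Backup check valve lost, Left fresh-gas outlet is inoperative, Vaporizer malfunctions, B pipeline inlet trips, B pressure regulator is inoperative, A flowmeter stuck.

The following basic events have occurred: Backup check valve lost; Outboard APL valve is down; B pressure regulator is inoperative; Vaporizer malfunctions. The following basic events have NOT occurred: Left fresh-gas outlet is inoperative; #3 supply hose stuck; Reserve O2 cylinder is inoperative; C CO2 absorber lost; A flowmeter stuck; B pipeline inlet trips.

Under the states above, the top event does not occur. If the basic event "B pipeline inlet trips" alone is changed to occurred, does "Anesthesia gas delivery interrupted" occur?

No

Counterfactual: set "B pipeline inlet trips" to occurred.
O2 supply inoperative [OR]: Reserve O2 cylinder is inoperative=not, C CO2 absorber lost=not, #3 supply hose stuck=not → no input occurs → does not occur.
Vaporizer chain lost [AND]: Outboard APL valve is down=occurs, O2 supply inoperative=not → not all inputs occur → does not occur.
Cylinder backup fails [AND]: Backup check valve lost=occurs, Left fresh-gas outlet is inoperative=not, Vaporizer malfunctions=occurs, B pipeline inlet trips=occurs → not all inputs occur → does not occur.
Scavenge line inoperative [AND]: B pressure regulator is inoperative=occurs, A flowmeter stuck=not → not all inputs occur → does not occur.
Pipeline path unavailable [AND]: Cylinder backup fails=not, Scavenge line inoperative=not → not all inputs occur → does not occur.
Anesthesia gas delivery interrupted [OR]: Vaporizer chain lost=not, Pipeline path unavailable=not → no input occurs → does not occur.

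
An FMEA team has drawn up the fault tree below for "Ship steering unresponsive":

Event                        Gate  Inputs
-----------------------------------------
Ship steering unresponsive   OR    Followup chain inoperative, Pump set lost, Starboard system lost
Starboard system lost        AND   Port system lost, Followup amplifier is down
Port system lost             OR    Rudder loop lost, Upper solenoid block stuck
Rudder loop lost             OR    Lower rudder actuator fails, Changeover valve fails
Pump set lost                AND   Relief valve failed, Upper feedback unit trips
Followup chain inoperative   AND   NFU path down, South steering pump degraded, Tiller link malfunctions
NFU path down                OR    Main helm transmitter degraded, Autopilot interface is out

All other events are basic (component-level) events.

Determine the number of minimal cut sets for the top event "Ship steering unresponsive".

NFU path down [OR]: union of children's cut sets → 2 cut set(s).
Followup chain inoperative [AND]: one cut set from each child combined → 2 × 1 × 1 = 2 cut set(s).
Pump set lost [AND]: one cut set from each child combined → 1 × 1 = 1 cut set(s).
Rudder loop lost [OR]: union of children's cut sets → 2 cut set(s).
Port system lost [OR]: union of children's cut sets → 3 cut set(s).
Starboard system lost [AND]: one cut set from each child combined → 3 × 1 = 3 cut set(s).
Ship steering unresponsive [OR]: union of children's cut sets → 6 cut set(s).
Minimal cut sets: {Main helm transmitter degraded, South steering pump degraded, Tiller link malfunctions}; {Autopilot interface is out, South steering pump degraded, Tiller link malfunctions}; {Relief valve failed, Upper feedback unit trips}; {Followup amplifier is down, Lower rudder actuator fails}; {Changeover valve fails, Followup amplifier is down}; {Followup amplifier is down, Upper solenoid block stuck}.

6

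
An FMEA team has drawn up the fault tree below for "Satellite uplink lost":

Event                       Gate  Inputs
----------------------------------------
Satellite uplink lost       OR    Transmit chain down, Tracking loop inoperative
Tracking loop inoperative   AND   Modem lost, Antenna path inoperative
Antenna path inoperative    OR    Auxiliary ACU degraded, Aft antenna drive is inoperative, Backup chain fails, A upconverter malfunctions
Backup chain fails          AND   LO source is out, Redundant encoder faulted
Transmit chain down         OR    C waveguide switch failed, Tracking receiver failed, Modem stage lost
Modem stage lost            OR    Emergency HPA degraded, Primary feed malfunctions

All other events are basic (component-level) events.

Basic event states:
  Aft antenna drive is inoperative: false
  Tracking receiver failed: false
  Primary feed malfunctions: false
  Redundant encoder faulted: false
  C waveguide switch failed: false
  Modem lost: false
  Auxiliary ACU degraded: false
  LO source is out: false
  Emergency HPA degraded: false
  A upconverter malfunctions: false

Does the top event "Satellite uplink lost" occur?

No

Modem stage lost [OR]: Emergency HPA degraded=not, Primary feed malfunctions=not → no input occurs → does not occur.
Transmit chain down [OR]: C waveguide switch failed=not, Tracking receiver failed=not, Modem stage lost=not → no input occurs → does not occur.
Backup chain fails [AND]: LO source is out=not, Redundant encoder faulted=not → not all inputs occur → does not occur.
Antenna path inoperative [OR]: Auxiliary ACU degraded=not, Aft antenna drive is inoperative=not, Backup chain fails=not, A upconverter malfunctions=not → no input occurs → does not occur.
Tracking loop inoperative [AND]: Modem lost=not, Antenna path inoperative=not → not all inputs occur → does not occur.
Satellite uplink lost [OR]: Transmit chain down=not, Tracking loop inoperative=not → no input occurs → does not occur.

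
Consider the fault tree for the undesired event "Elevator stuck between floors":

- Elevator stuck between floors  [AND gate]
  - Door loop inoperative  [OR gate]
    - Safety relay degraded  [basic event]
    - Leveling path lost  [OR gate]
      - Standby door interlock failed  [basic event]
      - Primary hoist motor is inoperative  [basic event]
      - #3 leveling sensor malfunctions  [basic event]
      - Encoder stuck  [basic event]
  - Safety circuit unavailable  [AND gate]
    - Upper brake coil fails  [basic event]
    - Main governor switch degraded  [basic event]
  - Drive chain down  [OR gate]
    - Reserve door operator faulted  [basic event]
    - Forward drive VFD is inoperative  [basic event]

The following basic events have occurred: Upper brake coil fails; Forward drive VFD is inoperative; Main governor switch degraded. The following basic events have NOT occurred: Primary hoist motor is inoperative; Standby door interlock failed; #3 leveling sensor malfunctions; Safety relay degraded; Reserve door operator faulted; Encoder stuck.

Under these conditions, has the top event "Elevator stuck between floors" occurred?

No

Leveling path lost [OR]: Standby door interlock failed=not, Primary hoist motor is inoperative=not, #3 leveling sensor malfunctions=not, Encoder stuck=not → no input occurs → does not occur.
Door loop inoperative [OR]: Safety relay degraded=not, Leveling path lost=not → no input occurs → does not occur.
Safety circuit unavailable [AND]: Upper brake coil fails=occurs, Main governor switch degraded=occurs → all inputs occur → occurs.
Drive chain down [OR]: Reserve door operator faulted=not, Forward drive VFD is inoperative=occurs → at least one input occurs → occurs.
Elevator stuck between floors [AND]: Door loop inoperative=not, Safety circuit unavailable=occurs, Drive chain down=occurs → not all inputs occur → does not occur.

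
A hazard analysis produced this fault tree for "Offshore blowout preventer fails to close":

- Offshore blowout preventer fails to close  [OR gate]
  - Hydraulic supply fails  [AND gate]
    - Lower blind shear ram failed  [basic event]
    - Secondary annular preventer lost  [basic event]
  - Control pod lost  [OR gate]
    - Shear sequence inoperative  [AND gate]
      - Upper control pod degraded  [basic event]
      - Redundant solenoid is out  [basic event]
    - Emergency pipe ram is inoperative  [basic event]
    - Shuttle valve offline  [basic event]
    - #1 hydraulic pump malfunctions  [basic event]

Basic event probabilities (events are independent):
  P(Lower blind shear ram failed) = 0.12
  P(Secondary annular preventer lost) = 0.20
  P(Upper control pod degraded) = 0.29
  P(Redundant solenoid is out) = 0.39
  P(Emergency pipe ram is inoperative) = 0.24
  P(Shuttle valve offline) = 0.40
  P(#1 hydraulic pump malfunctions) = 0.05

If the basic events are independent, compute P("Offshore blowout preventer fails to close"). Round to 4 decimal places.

0.6250

P(Hydraulic supply fails) [AND] = 0.12 × 0.20 = 0.024000
P(Shear sequence inoperative) [AND] = 0.29 × 0.39 = 0.113100
P(Control pod lost) [OR] = 1 − (1−0.113100) × (1−0.24) × (1−0.40) × (1−0.05) = 0.615795
P(Offshore blowout preventer fails to close) [OR] = 1 − (1−0.024000) × (1−0.615795) = 0.625016
Rounded to 4 decimal places: P(Offshore blowout preventer fails to close) ≈ 0.6250.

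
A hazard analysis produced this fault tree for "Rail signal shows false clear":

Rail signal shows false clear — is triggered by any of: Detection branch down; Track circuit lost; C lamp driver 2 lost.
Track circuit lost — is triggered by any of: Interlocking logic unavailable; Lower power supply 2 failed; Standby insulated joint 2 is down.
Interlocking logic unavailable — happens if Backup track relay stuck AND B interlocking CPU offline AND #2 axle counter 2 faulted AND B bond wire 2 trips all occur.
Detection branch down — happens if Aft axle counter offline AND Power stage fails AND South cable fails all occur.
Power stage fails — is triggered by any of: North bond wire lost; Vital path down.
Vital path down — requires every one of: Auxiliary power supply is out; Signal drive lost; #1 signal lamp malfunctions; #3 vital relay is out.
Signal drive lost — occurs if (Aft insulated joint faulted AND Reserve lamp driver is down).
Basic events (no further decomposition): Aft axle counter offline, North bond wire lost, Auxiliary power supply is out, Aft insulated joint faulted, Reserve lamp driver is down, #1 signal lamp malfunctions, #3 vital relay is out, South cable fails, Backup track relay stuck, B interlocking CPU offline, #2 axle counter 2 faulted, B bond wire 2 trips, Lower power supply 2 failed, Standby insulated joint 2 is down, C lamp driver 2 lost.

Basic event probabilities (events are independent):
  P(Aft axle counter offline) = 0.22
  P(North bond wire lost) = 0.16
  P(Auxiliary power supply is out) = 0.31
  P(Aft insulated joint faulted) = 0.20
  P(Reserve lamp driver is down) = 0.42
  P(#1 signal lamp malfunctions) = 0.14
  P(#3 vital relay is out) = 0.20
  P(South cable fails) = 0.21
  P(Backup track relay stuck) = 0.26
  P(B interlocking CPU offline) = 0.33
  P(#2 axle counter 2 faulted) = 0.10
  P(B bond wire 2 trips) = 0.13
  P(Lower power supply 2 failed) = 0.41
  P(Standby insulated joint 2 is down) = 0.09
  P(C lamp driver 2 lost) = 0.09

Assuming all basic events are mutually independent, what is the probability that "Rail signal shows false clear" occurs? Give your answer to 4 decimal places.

P(Signal drive lost) [AND] = 0.20 × 0.42 = 0.084000
P(Vital path down) [AND] = 0.31 × 0.084000 × 0.14 × 0.20 = 0.000729
P(Power stage fails) [OR] = 1 − (1−0.16) × (1−0.000729) = 0.160612
P(Detection branch down) [AND] = 0.22 × 0.160612 × 0.21 = 0.007420
P(Interlocking logic unavailable) [AND] = 0.26 × 0.33 × 0.10 × 0.13 = 0.001115
P(Track circuit lost) [OR] = 1 − (1−0.001115) × (1−0.41) × (1−0.09) = 0.463699
P(Rail signal shows false clear) [OR] = 1 − (1−0.007420) × (1−0.463699) × (1−0.09) = 0.515587
Rounded to 4 decimal places: P(Rail signal shows false clear) ≈ 0.5156.

0.5156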